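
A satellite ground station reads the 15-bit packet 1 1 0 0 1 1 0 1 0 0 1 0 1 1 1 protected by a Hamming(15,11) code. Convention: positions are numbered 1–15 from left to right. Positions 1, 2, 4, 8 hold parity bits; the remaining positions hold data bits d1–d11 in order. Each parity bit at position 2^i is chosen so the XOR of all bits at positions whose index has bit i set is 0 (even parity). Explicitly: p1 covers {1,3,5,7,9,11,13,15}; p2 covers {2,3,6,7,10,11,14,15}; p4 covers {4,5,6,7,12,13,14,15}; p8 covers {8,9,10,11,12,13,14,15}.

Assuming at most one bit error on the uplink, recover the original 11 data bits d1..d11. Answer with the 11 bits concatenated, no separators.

01100010110

s1 (pos 1,3,5,7,9,11,13,15): 1⊕0⊕1⊕0⊕0⊕1⊕1⊕1 = 1
s2 (pos 2,3,6,7,10,11,14,15): 1⊕0⊕1⊕0⊕0⊕1⊕1⊕1 = 1
s4 (pos 4,5,6,7,12,13,14,15): 0⊕1⊕1⊕0⊕0⊕1⊕1⊕1 = 1
s8 (pos 8,9,10,11,12,13,14,15): 1⊕0⊕0⊕1⊕0⊕1⊕1⊕1 = 1
Syndrome s8…s1 = 1111 → error at position 15.
Flip position 15: 110011010010111 → 110011010010110
Read data bits from positions 3,5,6,7,9,10,11,12,13,14,15: 01100010110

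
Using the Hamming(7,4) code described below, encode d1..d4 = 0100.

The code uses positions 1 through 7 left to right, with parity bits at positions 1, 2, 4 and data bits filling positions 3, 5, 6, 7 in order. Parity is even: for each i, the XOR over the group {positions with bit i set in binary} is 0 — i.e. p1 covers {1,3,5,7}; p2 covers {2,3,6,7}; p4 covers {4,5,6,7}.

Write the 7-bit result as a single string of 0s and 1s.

1001100

Place data at non-parity positions: p1 p2 0 p4 1 0 0
p1 (pos 1,3,5,7): XOR of data positions = 0⊕1⊕0 = 1
p2 (pos 2,3,6,7): XOR of data positions = 0⊕0⊕0 = 0
p4 (pos 4,5,6,7): XOR of data positions = 1⊕0⊕0 = 1
Codeword: 1001100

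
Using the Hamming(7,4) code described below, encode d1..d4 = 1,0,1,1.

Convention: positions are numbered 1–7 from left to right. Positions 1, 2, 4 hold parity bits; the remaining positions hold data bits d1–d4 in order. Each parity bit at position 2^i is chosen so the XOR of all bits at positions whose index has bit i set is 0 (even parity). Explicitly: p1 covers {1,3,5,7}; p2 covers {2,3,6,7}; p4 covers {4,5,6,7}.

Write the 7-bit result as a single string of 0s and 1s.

Place data at non-parity positions: p1 p2 1 p4 0 1 1
p1 (pos 1,3,5,7): XOR of data positions = 1⊕0⊕1 = 0
p2 (pos 2,3,6,7): XOR of data positions = 1⊕1⊕1 = 1
p4 (pos 4,5,6,7): XOR of data positions = 0⊕1⊕1 = 0
Codeword: 0110011

0110011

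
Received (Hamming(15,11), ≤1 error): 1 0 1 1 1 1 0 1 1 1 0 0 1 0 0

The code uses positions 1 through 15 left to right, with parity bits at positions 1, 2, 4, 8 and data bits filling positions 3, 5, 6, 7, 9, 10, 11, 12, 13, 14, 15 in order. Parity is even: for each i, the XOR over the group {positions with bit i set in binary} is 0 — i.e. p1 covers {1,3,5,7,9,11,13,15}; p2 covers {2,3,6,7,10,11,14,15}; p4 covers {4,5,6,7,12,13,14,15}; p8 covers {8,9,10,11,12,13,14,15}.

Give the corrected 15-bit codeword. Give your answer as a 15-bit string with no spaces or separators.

s1 (pos 1,3,5,7,9,11,13,15): 1⊕1⊕1⊕0⊕1⊕0⊕1⊕0 = 1
s2 (pos 2,3,6,7,10,11,14,15): 0⊕1⊕1⊕0⊕1⊕0⊕0⊕0 = 1
s4 (pos 4,5,6,7,12,13,14,15): 1⊕1⊕1⊕0⊕0⊕1⊕0⊕0 = 0
s8 (pos 8,9,10,11,12,13,14,15): 1⊕1⊕1⊕0⊕0⊕1⊕0⊕0 = 0
Syndrome s8…s1 = 0011 → error at position 3.
Flip position 3: 101111011100100 → 100111011100100

100111011100100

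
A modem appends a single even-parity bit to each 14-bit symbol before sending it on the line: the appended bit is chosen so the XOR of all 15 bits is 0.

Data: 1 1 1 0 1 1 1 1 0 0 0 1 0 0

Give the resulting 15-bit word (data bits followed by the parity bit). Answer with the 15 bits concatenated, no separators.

XOR of the 14 data bits: 1⊕1⊕1⊕0⊕1⊕1⊕1⊕1⊕0⊕0⊕0⊕1⊕0⊕0 = 0
Parity bit = 0 (so all 15 bits XOR to 0).

111011110001000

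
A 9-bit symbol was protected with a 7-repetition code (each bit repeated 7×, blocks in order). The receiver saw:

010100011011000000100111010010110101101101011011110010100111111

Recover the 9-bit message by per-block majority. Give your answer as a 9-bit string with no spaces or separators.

Block 1 (0101000): 2 ones → 0
Block 2 (1101100): 4 ones → 1
Block 3 (0000100): 1 one → 0
Block 4 (1110100): 4 ones → 1
Block 5 (1011010): 4 ones → 1
Block 6 (1101101): 5 ones → 1
Block 7 (0110111): 5 ones → 1
Block 8 (1001010): 3 ones → 0
Block 9 (0111111): 6 ones → 1

010111101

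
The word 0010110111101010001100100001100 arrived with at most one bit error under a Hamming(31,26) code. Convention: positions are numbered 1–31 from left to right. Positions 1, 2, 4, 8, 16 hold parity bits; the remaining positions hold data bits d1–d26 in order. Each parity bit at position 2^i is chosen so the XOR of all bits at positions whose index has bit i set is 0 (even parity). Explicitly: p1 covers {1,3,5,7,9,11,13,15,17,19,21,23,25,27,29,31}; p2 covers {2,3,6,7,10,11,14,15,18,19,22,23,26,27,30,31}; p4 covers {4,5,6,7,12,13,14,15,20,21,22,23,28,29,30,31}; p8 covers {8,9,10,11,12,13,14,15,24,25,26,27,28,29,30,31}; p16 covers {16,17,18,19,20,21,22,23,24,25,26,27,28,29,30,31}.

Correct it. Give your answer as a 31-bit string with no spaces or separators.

s1 (pos 1,3,5,7,9,11,13,15,17,19,21,23,25,27,29,31): 0⊕1⊕1⊕0⊕1⊕1⊕1⊕1⊕0⊕1⊕0⊕1⊕0⊕0⊕1⊕0 = 1
s2 (pos 2,3,6,7,10,11,14,15,18,19,22,23,26,27,30,31): 0⊕1⊕1⊕0⊕1⊕1⊕0⊕1⊕0⊕1⊕0⊕1⊕0⊕0⊕0⊕0 = 1
s4 (pos 4,5,6,7,12,13,14,15,20,21,22,23,28,29,30,31): 0⊕1⊕1⊕0⊕0⊕1⊕0⊕1⊕1⊕0⊕0⊕1⊕1⊕1⊕0⊕0 = 0
s8 (pos 8,9,10,11,12,13,14,15,24,25,26,27,28,29,30,31): 1⊕1⊕1⊕1⊕0⊕1⊕0⊕1⊕0⊕0⊕0⊕0⊕1⊕1⊕0⊕0 = 0
s16 (pos 16,17,18,19,20,21,22,23,24,25,26,27,28,29,30,31): 0⊕0⊕0⊕1⊕1⊕0⊕0⊕1⊕0⊕0⊕0⊕0⊕1⊕1⊕0⊕0 = 1
Syndrome s16…s1 = 10011 → error at position 19.
Flip position 19: 0010110111101010001100100001100 → 0010110111101010000100100001100

0010110111101010000100100001100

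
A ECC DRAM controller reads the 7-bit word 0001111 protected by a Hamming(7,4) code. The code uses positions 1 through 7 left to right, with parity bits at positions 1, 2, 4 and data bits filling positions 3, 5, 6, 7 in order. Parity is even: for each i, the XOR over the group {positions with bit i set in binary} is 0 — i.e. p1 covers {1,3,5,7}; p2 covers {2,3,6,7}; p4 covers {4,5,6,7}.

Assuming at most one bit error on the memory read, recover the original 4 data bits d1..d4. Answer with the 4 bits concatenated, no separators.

s1 (pos 1,3,5,7): 0⊕0⊕1⊕1 = 0
s2 (pos 2,3,6,7): 0⊕0⊕1⊕1 = 0
s4 (pos 4,5,6,7): 1⊕1⊕1⊕1 = 0
Syndrome s4…s1 = 000 → no error.
Read data bits from positions 3,5,6,7: 0111

0111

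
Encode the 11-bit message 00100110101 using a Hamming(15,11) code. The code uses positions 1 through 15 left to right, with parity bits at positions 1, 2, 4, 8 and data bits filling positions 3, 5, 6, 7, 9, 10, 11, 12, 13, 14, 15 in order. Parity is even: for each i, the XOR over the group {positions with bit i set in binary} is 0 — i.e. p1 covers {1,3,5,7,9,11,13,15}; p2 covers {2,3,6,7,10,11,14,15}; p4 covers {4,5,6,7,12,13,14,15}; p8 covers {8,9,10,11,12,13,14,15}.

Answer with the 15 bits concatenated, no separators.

Place data at non-parity positions: p1 p2 0 p4 0 1 0 p8 0 1 1 0 1 0 1
p1 (pos 1,3,5,7,9,11,13,15): XOR of data positions = 0⊕0⊕0⊕0⊕1⊕1⊕1 = 1
p2 (pos 2,3,6,7,10,11,14,15): XOR of data positions = 0⊕1⊕0⊕1⊕1⊕0⊕1 = 0
p4 (pos 4,5,6,7,12,13,14,15): XOR of data positions = 0⊕1⊕0⊕0⊕1⊕0⊕1 = 1
p8 (pos 8,9,10,11,12,13,14,15): XOR of data positions = 0⊕1⊕1⊕0⊕1⊕0⊕1 = 0
Codeword: 100101000110101

100101000110101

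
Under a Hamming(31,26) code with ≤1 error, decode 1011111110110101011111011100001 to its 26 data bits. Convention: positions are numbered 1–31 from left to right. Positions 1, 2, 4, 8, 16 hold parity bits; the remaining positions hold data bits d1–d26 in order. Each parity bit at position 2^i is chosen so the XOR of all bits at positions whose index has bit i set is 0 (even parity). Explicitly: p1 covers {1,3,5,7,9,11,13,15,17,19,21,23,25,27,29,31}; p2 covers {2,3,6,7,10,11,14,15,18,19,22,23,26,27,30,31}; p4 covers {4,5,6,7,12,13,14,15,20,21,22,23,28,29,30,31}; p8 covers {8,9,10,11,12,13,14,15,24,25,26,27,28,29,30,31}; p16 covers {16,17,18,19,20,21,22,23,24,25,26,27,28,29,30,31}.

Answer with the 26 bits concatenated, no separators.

11111011010011111011100001

s1 (pos 1,3,5,7,9,11,13,15,17,19,21,23,25,27,29,31): 1⊕1⊕1⊕1⊕1⊕1⊕0⊕0⊕0⊕1⊕1⊕0⊕1⊕0⊕0⊕1 = 0
s2 (pos 2,3,6,7,10,11,14,15,18,19,22,23,26,27,30,31): 0⊕1⊕1⊕1⊕0⊕1⊕1⊕0⊕1⊕1⊕1⊕0⊕1⊕0⊕0⊕1 = 0
s4 (pos 4,5,6,7,12,13,14,15,20,21,22,23,28,29,30,31): 1⊕1⊕1⊕1⊕1⊕0⊕1⊕0⊕1⊕1⊕1⊕0⊕0⊕0⊕0⊕1 = 0
s8 (pos 8,9,10,11,12,13,14,15,24,25,26,27,28,29,30,31): 1⊕1⊕0⊕1⊕1⊕0⊕1⊕0⊕1⊕1⊕1⊕0⊕0⊕0⊕0⊕1 = 1
s16 (pos 16,17,18,19,20,21,22,23,24,25,26,27,28,29,30,31): 1⊕0⊕1⊕1⊕1⊕1⊕1⊕0⊕1⊕1⊕1⊕0⊕0⊕0⊕0⊕1 = 0
Syndrome s16…s1 = 01000 → error at position 8.
Flip position 8: 1011111110110101011111011100001 → 1011111010110101011111011100001
Read data bits from positions 3,5,6,7,9,10,11,12,13,14,15,17,18,19,20,21,22,23,24,25,26,27,28,29,30,31: 11111011010011111011100001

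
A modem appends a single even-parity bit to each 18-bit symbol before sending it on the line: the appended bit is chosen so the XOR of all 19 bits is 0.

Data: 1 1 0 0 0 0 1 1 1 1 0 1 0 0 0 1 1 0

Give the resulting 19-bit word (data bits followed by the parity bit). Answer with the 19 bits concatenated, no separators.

XOR of the 18 data bits: 1⊕1⊕0⊕0⊕0⊕0⊕1⊕1⊕1⊕1⊕0⊕1⊕0⊕0⊕0⊕1⊕1⊕0 = 1
Parity bit = 1 (so all 19 bits XOR to 0).

1100001111010001101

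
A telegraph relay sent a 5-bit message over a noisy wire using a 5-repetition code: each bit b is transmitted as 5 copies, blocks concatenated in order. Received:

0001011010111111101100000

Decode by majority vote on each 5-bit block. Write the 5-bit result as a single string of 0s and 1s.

01110

Block 1 (00010): 1 one → 0
Block 2 (11010): 3 ones → 1
Block 3 (11111): 5 ones → 1
Block 4 (11011): 4 ones → 1
Block 5 (00000): 0 ones → 0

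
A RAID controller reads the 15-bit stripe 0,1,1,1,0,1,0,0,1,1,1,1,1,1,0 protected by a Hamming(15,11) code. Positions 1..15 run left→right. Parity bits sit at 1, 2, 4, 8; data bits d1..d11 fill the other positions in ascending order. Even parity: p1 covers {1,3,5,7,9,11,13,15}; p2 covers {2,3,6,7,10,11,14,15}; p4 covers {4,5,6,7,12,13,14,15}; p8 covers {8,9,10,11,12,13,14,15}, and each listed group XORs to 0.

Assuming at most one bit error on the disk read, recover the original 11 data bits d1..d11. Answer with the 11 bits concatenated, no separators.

s1 (pos 1,3,5,7,9,11,13,15): 0⊕1⊕0⊕0⊕1⊕1⊕1⊕0 = 0
s2 (pos 2,3,6,7,10,11,14,15): 1⊕1⊕1⊕0⊕1⊕1⊕1⊕0 = 0
s4 (pos 4,5,6,7,12,13,14,15): 1⊕0⊕1⊕0⊕1⊕1⊕1⊕0 = 1
s8 (pos 8,9,10,11,12,13,14,15): 0⊕1⊕1⊕1⊕1⊕1⊕1⊕0 = 0
Syndrome s8…s1 = 0100 → error at position 4.
Flip position 4: 011101001111110 → 011001001111110
Read data bits from positions 3,5,6,7,9,10,11,12,13,14,15: 10101111110

10101111110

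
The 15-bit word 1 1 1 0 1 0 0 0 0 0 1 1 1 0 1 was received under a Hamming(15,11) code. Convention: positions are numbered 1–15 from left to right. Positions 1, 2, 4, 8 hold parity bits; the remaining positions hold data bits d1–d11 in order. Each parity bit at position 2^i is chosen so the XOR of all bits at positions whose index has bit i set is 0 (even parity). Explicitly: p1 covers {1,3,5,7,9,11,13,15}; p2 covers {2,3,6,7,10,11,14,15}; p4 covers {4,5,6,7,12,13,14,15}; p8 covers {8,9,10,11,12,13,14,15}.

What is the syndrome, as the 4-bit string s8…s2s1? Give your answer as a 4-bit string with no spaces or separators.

0000

s1 (pos 1,3,5,7,9,11,13,15): 1⊕1⊕1⊕0⊕0⊕1⊕1⊕1 = 0
s2 (pos 2,3,6,7,10,11,14,15): 1⊕1⊕0⊕0⊕0⊕1⊕0⊕1 = 0
s4 (pos 4,5,6,7,12,13,14,15): 0⊕1⊕0⊕0⊕1⊕1⊕0⊕1 = 0
s8 (pos 8,9,10,11,12,13,14,15): 0⊕0⊕0⊕1⊕1⊕1⊕0⊕1 = 0
Syndrome s8…s1 = 0000 → no error.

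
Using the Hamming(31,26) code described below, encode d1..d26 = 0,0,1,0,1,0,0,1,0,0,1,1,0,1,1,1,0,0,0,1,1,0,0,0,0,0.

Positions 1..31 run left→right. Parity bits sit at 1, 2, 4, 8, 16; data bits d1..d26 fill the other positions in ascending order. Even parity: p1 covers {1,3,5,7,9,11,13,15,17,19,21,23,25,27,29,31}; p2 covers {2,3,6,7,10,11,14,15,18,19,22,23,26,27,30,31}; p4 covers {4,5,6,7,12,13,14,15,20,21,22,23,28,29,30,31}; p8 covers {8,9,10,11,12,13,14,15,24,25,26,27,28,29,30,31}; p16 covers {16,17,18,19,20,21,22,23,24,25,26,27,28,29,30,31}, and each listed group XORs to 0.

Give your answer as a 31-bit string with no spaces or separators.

0001010110010010101110001100000

Place data at non-parity positions: p1 p2 0 p4 0 1 0 p8 1 0 0 1 0 0 1 p16 1 0 1 1 1 0 0 0 1 1 0 0 0 0 0
p1 (pos 1,3,5,7,9,11,13,15,17,19,21,23,25,27,29,31): XOR of data positions = 0⊕0⊕0⊕1⊕0⊕0⊕1⊕1⊕1⊕1⊕0⊕1⊕0⊕0⊕0 = 0
p2 (pos 2,3,6,7,10,11,14,15,18,19,22,23,26,27,30,31): XOR of data positions = 0⊕1⊕0⊕0⊕0⊕0⊕1⊕0⊕1⊕0⊕0⊕1⊕0⊕0⊕0 = 0
p4 (pos 4,5,6,7,12,13,14,15,20,21,22,23,28,29,30,31): XOR of data positions = 0⊕1⊕0⊕1⊕0⊕0⊕1⊕1⊕1⊕0⊕0⊕0⊕0⊕0⊕0 = 1
p8 (pos 8,9,10,11,12,13,14,15,24,25,26,27,28,29,30,31): XOR of data positions = 1⊕0⊕0⊕1⊕0⊕0⊕1⊕0⊕1⊕1⊕0⊕0⊕0⊕0⊕0 = 1
p16 (pos 16,17,18,19,20,21,22,23,24,25,26,27,28,29,30,31): XOR of data positions = 1⊕0⊕1⊕1⊕1⊕0⊕0⊕0⊕1⊕1⊕0⊕0⊕0⊕0⊕0 = 0
Codeword: 0001010110010010101110001100000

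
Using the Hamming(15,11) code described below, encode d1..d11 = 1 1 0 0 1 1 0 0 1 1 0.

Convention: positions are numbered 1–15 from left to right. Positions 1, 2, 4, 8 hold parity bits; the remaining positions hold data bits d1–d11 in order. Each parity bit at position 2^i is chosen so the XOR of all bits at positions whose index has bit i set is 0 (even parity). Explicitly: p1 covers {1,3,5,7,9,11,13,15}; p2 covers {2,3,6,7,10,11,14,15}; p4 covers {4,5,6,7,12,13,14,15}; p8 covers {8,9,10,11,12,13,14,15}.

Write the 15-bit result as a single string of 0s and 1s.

011110001100110

Place data at non-parity positions: p1 p2 1 p4 1 0 0 p8 1 1 0 0 1 1 0
p1 (pos 1,3,5,7,9,11,13,15): XOR of data positions = 1⊕1⊕0⊕1⊕0⊕1⊕0 = 0
p2 (pos 2,3,6,7,10,11,14,15): XOR of data positions = 1⊕0⊕0⊕1⊕0⊕1⊕0 = 1
p4 (pos 4,5,6,7,12,13,14,15): XOR of data positions = 1⊕0⊕0⊕0⊕1⊕1⊕0 = 1
p8 (pos 8,9,10,11,12,13,14,15): XOR of data positions = 1⊕1⊕0⊕0⊕1⊕1⊕0 = 0
Codeword: 011110001100110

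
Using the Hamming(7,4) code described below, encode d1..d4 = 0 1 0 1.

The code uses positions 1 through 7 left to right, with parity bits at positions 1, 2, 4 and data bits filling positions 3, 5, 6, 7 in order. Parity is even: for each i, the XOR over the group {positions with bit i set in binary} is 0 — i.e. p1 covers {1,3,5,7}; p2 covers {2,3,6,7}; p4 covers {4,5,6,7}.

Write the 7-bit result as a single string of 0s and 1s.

Place data at non-parity positions: p1 p2 0 p4 1 0 1
p1 (pos 1,3,5,7): XOR of data positions = 0⊕1⊕1 = 0
p2 (pos 2,3,6,7): XOR of data positions = 0⊕0⊕1 = 1
p4 (pos 4,5,6,7): XOR of data positions = 1⊕0⊕1 = 0
Codeword: 0100101

0100101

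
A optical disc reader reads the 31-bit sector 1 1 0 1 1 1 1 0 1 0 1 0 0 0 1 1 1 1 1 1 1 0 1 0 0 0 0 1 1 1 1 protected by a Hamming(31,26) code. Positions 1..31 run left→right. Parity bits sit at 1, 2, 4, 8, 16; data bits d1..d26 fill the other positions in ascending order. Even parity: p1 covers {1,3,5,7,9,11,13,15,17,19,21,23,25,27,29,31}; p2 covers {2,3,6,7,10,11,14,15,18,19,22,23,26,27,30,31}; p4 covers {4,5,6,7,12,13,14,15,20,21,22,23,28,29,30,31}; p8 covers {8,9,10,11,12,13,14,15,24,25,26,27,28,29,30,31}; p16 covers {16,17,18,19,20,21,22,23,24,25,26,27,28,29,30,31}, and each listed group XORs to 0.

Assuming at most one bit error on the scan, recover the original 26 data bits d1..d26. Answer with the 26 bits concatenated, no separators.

01111010001111110110001111

s1 (pos 1,3,5,7,9,11,13,15,17,19,21,23,25,27,29,31): 1⊕0⊕1⊕1⊕1⊕1⊕0⊕1⊕1⊕1⊕1⊕1⊕0⊕0⊕1⊕1 = 0
s2 (pos 2,3,6,7,10,11,14,15,18,19,22,23,26,27,30,31): 1⊕0⊕1⊕1⊕0⊕1⊕0⊕1⊕1⊕1⊕0⊕1⊕0⊕0⊕1⊕1 = 0
s4 (pos 4,5,6,7,12,13,14,15,20,21,22,23,28,29,30,31): 1⊕1⊕1⊕1⊕0⊕0⊕0⊕1⊕1⊕1⊕0⊕1⊕1⊕1⊕1⊕1 = 0
s8 (pos 8,9,10,11,12,13,14,15,24,25,26,27,28,29,30,31): 0⊕1⊕0⊕1⊕0⊕0⊕0⊕1⊕0⊕0⊕0⊕0⊕1⊕1⊕1⊕1 = 1
s16 (pos 16,17,18,19,20,21,22,23,24,25,26,27,28,29,30,31): 1⊕1⊕1⊕1⊕1⊕1⊕0⊕1⊕0⊕0⊕0⊕0⊕1⊕1⊕1⊕1 = 1
Syndrome s16…s1 = 11000 → error at position 24.
Flip position 24: 1101111010100011111110100001111 → 1101111010100011111110110001111
Read data bits from positions 3,5,6,7,9,10,11,12,13,14,15,17,18,19,20,21,22,23,24,25,26,27,28,29,30,31: 01111010001111110110001111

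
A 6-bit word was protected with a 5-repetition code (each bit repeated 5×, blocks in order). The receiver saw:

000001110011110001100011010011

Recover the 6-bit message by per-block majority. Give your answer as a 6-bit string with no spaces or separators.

011001

Block 1 (00000): 0 ones → 0
Block 2 (11100): 3 ones → 1
Block 3 (11110): 4 ones → 1
Block 4 (00110): 2 ones → 0
Block 5 (00110): 2 ones → 0
Block 6 (10011): 3 ones → 1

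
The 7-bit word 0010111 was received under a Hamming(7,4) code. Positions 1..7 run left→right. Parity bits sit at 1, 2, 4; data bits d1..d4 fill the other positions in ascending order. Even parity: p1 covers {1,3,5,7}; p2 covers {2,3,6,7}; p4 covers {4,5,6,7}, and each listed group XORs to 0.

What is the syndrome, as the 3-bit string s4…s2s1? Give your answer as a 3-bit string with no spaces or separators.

111

s1 (pos 1,3,5,7): 0⊕1⊕1⊕1 = 1
s2 (pos 2,3,6,7): 0⊕1⊕1⊕1 = 1
s4 (pos 4,5,6,7): 0⊕1⊕1⊕1 = 1
Syndrome s4…s1 = 111 → error at position 7.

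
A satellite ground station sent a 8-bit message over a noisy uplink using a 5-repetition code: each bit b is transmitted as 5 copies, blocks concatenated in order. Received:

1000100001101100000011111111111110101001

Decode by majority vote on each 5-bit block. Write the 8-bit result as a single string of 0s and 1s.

00101110

Block 1 (10001): 2 ones → 0
Block 2 (00001): 1 one → 0
Block 3 (10110): 3 ones → 1
Block 4 (00000): 0 ones → 0
Block 5 (11111): 5 ones → 1
Block 6 (11111): 5 ones → 1
Block 7 (11101): 4 ones → 1
Block 8 (01001): 2 ones → 0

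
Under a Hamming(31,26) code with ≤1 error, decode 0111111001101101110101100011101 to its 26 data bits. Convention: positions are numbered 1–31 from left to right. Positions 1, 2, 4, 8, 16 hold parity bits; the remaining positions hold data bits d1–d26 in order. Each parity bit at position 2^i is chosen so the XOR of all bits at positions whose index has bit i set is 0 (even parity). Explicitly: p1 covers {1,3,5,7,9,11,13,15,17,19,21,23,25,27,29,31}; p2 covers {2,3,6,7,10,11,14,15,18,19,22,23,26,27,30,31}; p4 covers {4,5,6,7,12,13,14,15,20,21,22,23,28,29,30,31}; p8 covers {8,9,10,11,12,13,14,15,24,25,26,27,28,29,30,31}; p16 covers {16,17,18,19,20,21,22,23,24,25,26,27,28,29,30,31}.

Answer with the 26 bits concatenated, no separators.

11110110110110101100011101

s1 (pos 1,3,5,7,9,11,13,15,17,19,21,23,25,27,29,31): 0⊕1⊕1⊕1⊕0⊕1⊕1⊕0⊕1⊕0⊕0⊕1⊕0⊕1⊕1⊕1 = 0
s2 (pos 2,3,6,7,10,11,14,15,18,19,22,23,26,27,30,31): 1⊕1⊕1⊕1⊕1⊕1⊕1⊕0⊕1⊕0⊕1⊕1⊕0⊕1⊕0⊕1 = 0
s4 (pos 4,5,6,7,12,13,14,15,20,21,22,23,28,29,30,31): 1⊕1⊕1⊕1⊕0⊕1⊕1⊕0⊕1⊕0⊕1⊕1⊕1⊕1⊕0⊕1 = 0
s8 (pos 8,9,10,11,12,13,14,15,24,25,26,27,28,29,30,31): 0⊕0⊕1⊕1⊕0⊕1⊕1⊕0⊕0⊕0⊕0⊕1⊕1⊕1⊕0⊕1 = 0
s16 (pos 16,17,18,19,20,21,22,23,24,25,26,27,28,29,30,31): 1⊕1⊕1⊕0⊕1⊕0⊕1⊕1⊕0⊕0⊕0⊕1⊕1⊕1⊕0⊕1 = 0
Syndrome s16…s1 = 00000 → no error.
Read data bits from positions 3,5,6,7,9,10,11,12,13,14,15,17,18,19,20,21,22,23,24,25,26,27,28,29,30,31: 11110110110110101100011101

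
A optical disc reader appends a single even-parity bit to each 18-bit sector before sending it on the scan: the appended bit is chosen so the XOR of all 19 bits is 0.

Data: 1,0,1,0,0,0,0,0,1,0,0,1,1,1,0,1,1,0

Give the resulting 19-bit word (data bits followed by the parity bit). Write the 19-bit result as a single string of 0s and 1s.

1010000010011101100

XOR of the 18 data bits: 1⊕0⊕1⊕0⊕0⊕0⊕0⊕0⊕1⊕0⊕0⊕1⊕1⊕1⊕0⊕1⊕1⊕0 = 0
Parity bit = 0 (so all 19 bits XOR to 0).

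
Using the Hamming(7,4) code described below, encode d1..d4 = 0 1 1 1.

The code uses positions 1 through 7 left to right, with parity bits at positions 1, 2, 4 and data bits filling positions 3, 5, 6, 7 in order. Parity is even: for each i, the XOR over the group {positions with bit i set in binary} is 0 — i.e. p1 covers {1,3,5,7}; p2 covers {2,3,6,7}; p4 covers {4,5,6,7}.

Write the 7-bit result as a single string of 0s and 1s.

Place data at non-parity positions: p1 p2 0 p4 1 1 1
p1 (pos 1,3,5,7): XOR of data positions = 0⊕1⊕1 = 0
p2 (pos 2,3,6,7): XOR of data positions = 0⊕1⊕1 = 0
p4 (pos 4,5,6,7): XOR of data positions = 1⊕1⊕1 = 1
Codeword: 0001111

0001111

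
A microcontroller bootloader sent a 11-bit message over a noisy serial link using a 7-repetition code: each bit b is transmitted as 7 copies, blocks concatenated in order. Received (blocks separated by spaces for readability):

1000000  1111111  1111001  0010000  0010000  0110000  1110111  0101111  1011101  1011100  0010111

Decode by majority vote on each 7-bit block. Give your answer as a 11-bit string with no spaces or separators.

01100011111

Block 1 (1000000): 1 one → 0
Block 2 (1111111): 7 ones → 1
Block 3 (1111001): 5 ones → 1
Block 4 (0010000): 1 one → 0
Block 5 (0010000): 1 one → 0
Block 6 (0110000): 2 ones → 0
Block 7 (1110111): 6 ones → 1
Block 8 (0101111): 5 ones → 1
Block 9 (1011101): 5 ones → 1
Block 10 (1011100): 4 ones → 1
Block 11 (0010111): 4 ones → 1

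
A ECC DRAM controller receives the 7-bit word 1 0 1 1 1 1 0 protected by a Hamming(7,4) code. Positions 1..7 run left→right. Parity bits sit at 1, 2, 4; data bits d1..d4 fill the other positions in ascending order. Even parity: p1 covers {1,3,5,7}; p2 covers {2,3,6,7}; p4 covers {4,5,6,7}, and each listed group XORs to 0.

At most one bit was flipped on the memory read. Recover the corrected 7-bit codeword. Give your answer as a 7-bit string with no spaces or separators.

1011010

s1 (pos 1,3,5,7): 1⊕1⊕1⊕0 = 1
s2 (pos 2,3,6,7): 0⊕1⊕1⊕0 = 0
s4 (pos 4,5,6,7): 1⊕1⊕1⊕0 = 1
Syndrome s4…s1 = 101 → error at position 5.
Flip position 5: 1011110 → 1011010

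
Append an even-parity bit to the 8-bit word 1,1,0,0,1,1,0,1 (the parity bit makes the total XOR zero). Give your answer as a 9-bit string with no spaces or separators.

110011011

XOR of the 8 data bits: 1⊕1⊕0⊕0⊕1⊕1⊕0⊕1 = 1
Parity bit = 1 (so all 9 bits XOR to 0).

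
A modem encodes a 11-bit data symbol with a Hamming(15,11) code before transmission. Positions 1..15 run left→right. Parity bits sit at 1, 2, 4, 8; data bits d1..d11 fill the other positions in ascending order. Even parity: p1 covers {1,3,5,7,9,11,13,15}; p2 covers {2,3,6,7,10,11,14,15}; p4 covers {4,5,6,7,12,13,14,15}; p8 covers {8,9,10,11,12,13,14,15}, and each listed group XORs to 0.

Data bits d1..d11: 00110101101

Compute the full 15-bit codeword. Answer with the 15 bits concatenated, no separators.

Place data at non-parity positions: p1 p2 0 p4 0 1 1 p8 0 1 0 1 1 0 1
p1 (pos 1,3,5,7,9,11,13,15): XOR of data positions = 0⊕0⊕1⊕0⊕0⊕1⊕1 = 1
p2 (pos 2,3,6,7,10,11,14,15): XOR of data positions = 0⊕1⊕1⊕1⊕0⊕0⊕1 = 0
p4 (pos 4,5,6,7,12,13,14,15): XOR of data positions = 0⊕1⊕1⊕1⊕1⊕0⊕1 = 1
p8 (pos 8,9,10,11,12,13,14,15): XOR of data positions = 0⊕1⊕0⊕1⊕1⊕0⊕1 = 0
Codeword: 100101100101101

100101100101101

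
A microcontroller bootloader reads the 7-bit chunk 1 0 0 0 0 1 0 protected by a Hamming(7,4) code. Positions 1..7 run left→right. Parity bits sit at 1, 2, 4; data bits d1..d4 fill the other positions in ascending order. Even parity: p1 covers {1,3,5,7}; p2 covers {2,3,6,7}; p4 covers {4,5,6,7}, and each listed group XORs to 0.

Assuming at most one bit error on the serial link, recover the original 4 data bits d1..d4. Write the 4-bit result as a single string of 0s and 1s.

s1 (pos 1,3,5,7): 1⊕0⊕0⊕0 = 1
s2 (pos 2,3,6,7): 0⊕0⊕1⊕0 = 1
s4 (pos 4,5,6,7): 0⊕0⊕1⊕0 = 1
Syndrome s4…s1 = 111 → error at position 7.
Flip position 7: 1000010 → 1000011
Read data bits from positions 3,5,6,7: 0011

0011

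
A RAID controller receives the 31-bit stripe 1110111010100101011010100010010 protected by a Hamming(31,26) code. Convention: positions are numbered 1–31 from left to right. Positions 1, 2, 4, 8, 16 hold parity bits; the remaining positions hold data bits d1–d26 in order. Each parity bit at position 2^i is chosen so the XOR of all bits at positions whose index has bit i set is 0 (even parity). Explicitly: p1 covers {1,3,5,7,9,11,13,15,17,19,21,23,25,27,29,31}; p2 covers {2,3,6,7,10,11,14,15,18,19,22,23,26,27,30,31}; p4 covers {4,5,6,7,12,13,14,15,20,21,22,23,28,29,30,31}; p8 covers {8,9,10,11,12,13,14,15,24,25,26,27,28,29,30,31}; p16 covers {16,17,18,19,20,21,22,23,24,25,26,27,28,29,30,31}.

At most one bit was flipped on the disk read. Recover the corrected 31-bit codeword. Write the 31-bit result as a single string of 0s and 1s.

1110111010100101011010100010000

s1 (pos 1,3,5,7,9,11,13,15,17,19,21,23,25,27,29,31): 1⊕1⊕1⊕1⊕1⊕1⊕0⊕0⊕0⊕1⊕1⊕1⊕0⊕1⊕0⊕0 = 0
s2 (pos 2,3,6,7,10,11,14,15,18,19,22,23,26,27,30,31): 1⊕1⊕1⊕1⊕0⊕1⊕1⊕0⊕1⊕1⊕0⊕1⊕0⊕1⊕1⊕0 = 1
s4 (pos 4,5,6,7,12,13,14,15,20,21,22,23,28,29,30,31): 0⊕1⊕1⊕1⊕0⊕0⊕1⊕0⊕0⊕1⊕0⊕1⊕0⊕0⊕1⊕0 = 1
s8 (pos 8,9,10,11,12,13,14,15,24,25,26,27,28,29,30,31): 0⊕1⊕0⊕1⊕0⊕0⊕1⊕0⊕0⊕0⊕0⊕1⊕0⊕0⊕1⊕0 = 1
s16 (pos 16,17,18,19,20,21,22,23,24,25,26,27,28,29,30,31): 1⊕0⊕1⊕1⊕0⊕1⊕0⊕1⊕0⊕0⊕0⊕1⊕0⊕0⊕1⊕0 = 1
Syndrome s16…s1 = 11110 → error at position 30.
Flip position 30: 1110111010100101011010100010010 → 1110111010100101011010100010000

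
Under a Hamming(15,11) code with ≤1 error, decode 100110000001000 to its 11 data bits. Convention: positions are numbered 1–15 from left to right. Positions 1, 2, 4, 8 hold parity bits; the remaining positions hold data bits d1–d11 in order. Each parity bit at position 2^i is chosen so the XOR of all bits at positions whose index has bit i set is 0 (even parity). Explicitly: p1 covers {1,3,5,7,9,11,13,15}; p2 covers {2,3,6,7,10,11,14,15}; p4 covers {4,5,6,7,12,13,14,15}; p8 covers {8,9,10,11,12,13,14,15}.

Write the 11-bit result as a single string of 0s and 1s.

s1 (pos 1,3,5,7,9,11,13,15): 1⊕0⊕1⊕0⊕0⊕0⊕0⊕0 = 0
s2 (pos 2,3,6,7,10,11,14,15): 0⊕0⊕0⊕0⊕0⊕0⊕0⊕0 = 0
s4 (pos 4,5,6,7,12,13,14,15): 1⊕1⊕0⊕0⊕1⊕0⊕0⊕0 = 1
s8 (pos 8,9,10,11,12,13,14,15): 0⊕0⊕0⊕0⊕1⊕0⊕0⊕0 = 1
Syndrome s8…s1 = 1100 → error at position 12.
Flip position 12: 100110000001000 → 100110000000000
Read data bits from positions 3,5,6,7,9,10,11,12,13,14,15: 01000000000

01000000000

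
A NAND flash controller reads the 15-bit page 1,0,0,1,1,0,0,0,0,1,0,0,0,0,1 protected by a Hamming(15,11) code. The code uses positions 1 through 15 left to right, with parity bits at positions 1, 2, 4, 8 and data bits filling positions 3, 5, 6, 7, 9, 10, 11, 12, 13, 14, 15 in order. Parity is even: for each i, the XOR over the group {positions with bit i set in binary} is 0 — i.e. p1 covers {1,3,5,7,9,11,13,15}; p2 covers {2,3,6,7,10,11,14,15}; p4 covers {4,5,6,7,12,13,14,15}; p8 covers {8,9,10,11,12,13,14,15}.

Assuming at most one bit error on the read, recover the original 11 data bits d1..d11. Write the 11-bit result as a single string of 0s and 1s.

00000100001

s1 (pos 1,3,5,7,9,11,13,15): 1⊕0⊕1⊕0⊕0⊕0⊕0⊕1 = 1
s2 (pos 2,3,6,7,10,11,14,15): 0⊕0⊕0⊕0⊕1⊕0⊕0⊕1 = 0
s4 (pos 4,5,6,7,12,13,14,15): 1⊕1⊕0⊕0⊕0⊕0⊕0⊕1 = 1
s8 (pos 8,9,10,11,12,13,14,15): 0⊕0⊕1⊕0⊕0⊕0⊕0⊕1 = 0
Syndrome s8…s1 = 0101 → error at position 5.
Flip position 5: 100110000100001 → 100100000100001
Read data bits from positions 3,5,6,7,9,10,11,12,13,14,15: 00000100001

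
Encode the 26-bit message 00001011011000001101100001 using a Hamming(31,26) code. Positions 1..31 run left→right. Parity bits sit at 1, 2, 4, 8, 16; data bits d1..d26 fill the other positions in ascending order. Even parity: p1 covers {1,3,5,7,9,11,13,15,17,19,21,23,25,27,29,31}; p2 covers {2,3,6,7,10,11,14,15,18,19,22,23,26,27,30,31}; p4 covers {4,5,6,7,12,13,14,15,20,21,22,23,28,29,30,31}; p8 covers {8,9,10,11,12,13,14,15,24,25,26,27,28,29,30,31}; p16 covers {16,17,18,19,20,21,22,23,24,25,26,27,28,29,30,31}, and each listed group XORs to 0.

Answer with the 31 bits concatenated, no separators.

Place data at non-parity positions: p1 p2 0 p4 0 0 0 p8 1 0 1 1 0 1 1 p16 0 0 0 0 0 1 1 0 1 1 0 0 0 0 1
p1 (pos 1,3,5,7,9,11,13,15,17,19,21,23,25,27,29,31): XOR of data positions = 0⊕0⊕0⊕1⊕1⊕0⊕1⊕0⊕0⊕0⊕1⊕1⊕0⊕0⊕1 = 0
p2 (pos 2,3,6,7,10,11,14,15,18,19,22,23,26,27,30,31): XOR of data positions = 0⊕0⊕0⊕0⊕1⊕1⊕1⊕0⊕0⊕1⊕1⊕1⊕0⊕0⊕1 = 1
p4 (pos 4,5,6,7,12,13,14,15,20,21,22,23,28,29,30,31): XOR of data positions = 0⊕0⊕0⊕1⊕0⊕1⊕1⊕0⊕0⊕1⊕1⊕0⊕0⊕0⊕1 = 0
p8 (pos 8,9,10,11,12,13,14,15,24,25,26,27,28,29,30,31): XOR of data positions = 1⊕0⊕1⊕1⊕0⊕1⊕1⊕0⊕1⊕1⊕0⊕0⊕0⊕0⊕1 = 0
p16 (pos 16,17,18,19,20,21,22,23,24,25,26,27,28,29,30,31): XOR of data positions = 0⊕0⊕0⊕0⊕0⊕1⊕1⊕0⊕1⊕1⊕0⊕0⊕0⊕0⊕1 = 1
Codeword: 0100000010110111000001101100001

0100000010110111000001101100001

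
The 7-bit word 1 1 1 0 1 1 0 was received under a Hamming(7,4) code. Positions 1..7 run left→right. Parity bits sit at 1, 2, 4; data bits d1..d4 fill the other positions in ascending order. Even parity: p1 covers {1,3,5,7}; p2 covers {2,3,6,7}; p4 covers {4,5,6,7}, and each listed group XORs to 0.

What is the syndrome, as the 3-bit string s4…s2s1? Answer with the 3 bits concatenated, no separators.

s1 (pos 1,3,5,7): 1⊕1⊕1⊕0 = 1
s2 (pos 2,3,6,7): 1⊕1⊕1⊕0 = 1
s4 (pos 4,5,6,7): 0⊕1⊕1⊕0 = 0
Syndrome s4…s1 = 011 → error at position 3.

011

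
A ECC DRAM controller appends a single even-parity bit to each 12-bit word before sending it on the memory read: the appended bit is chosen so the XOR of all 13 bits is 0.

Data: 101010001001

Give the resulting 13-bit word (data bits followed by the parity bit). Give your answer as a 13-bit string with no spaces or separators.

XOR of the 12 data bits: 1⊕0⊕1⊕0⊕1⊕0⊕0⊕0⊕1⊕0⊕0⊕1 = 1
Parity bit = 1 (so all 13 bits XOR to 0).

1010100010011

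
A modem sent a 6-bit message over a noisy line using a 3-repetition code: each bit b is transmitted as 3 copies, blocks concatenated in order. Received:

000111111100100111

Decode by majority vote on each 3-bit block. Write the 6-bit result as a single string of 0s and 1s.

Block 1 (000): 0 ones → 0
Block 2 (111): 3 ones → 1
Block 3 (111): 3 ones → 1
Block 4 (100): 1 one → 0
Block 5 (100): 1 one → 0
Block 6 (111): 3 ones → 1

011001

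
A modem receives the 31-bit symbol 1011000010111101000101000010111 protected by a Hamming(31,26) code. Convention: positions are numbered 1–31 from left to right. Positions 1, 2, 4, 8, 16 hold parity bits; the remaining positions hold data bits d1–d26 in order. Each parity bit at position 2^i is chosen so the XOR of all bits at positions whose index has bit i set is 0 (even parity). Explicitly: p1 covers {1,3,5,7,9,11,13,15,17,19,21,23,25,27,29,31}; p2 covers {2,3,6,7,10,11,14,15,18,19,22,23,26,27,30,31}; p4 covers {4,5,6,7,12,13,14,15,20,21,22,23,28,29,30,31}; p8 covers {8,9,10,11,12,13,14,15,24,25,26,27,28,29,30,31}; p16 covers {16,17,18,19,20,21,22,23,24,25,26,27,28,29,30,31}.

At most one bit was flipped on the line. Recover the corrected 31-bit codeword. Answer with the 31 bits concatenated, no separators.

s1 (pos 1,3,5,7,9,11,13,15,17,19,21,23,25,27,29,31): 1⊕1⊕0⊕0⊕1⊕1⊕1⊕0⊕0⊕0⊕0⊕0⊕0⊕1⊕1⊕1 = 0
s2 (pos 2,3,6,7,10,11,14,15,18,19,22,23,26,27,30,31): 0⊕1⊕0⊕0⊕0⊕1⊕1⊕0⊕0⊕0⊕1⊕0⊕0⊕1⊕1⊕1 = 1
s4 (pos 4,5,6,7,12,13,14,15,20,21,22,23,28,29,30,31): 1⊕0⊕0⊕0⊕1⊕1⊕1⊕0⊕1⊕0⊕1⊕0⊕0⊕1⊕1⊕1 = 1
s8 (pos 8,9,10,11,12,13,14,15,24,25,26,27,28,29,30,31): 0⊕1⊕0⊕1⊕1⊕1⊕1⊕0⊕0⊕0⊕0⊕1⊕0⊕1⊕1⊕1 = 1
s16 (pos 16,17,18,19,20,21,22,23,24,25,26,27,28,29,30,31): 1⊕0⊕0⊕0⊕1⊕0⊕1⊕0⊕0⊕0⊕0⊕1⊕0⊕1⊕1⊕1 = 1
Syndrome s16…s1 = 11110 → error at position 30.
Flip position 30: 1011000010111101000101000010111 → 1011000010111101000101000010101

1011000010111101000101000010101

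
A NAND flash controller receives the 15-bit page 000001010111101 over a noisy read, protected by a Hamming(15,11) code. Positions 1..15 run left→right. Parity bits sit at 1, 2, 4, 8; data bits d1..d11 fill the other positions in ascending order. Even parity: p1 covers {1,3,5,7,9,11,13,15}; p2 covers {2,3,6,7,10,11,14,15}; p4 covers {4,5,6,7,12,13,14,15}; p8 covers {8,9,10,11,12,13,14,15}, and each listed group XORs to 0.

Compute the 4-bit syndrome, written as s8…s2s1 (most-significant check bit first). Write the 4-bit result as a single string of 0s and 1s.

s1 (pos 1,3,5,7,9,11,13,15): 0⊕0⊕0⊕0⊕0⊕1⊕1⊕1 = 1
s2 (pos 2,3,6,7,10,11,14,15): 0⊕0⊕1⊕0⊕1⊕1⊕0⊕1 = 0
s4 (pos 4,5,6,7,12,13,14,15): 0⊕0⊕1⊕0⊕1⊕1⊕0⊕1 = 0
s8 (pos 8,9,10,11,12,13,14,15): 1⊕0⊕1⊕1⊕1⊕1⊕0⊕1 = 0
Syndrome s8…s1 = 0001 → error at position 1.

0001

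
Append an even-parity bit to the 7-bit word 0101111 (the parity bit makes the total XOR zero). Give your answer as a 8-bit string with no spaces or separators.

XOR of the 7 data bits: 0⊕1⊕0⊕1⊕1⊕1⊕1 = 1
Parity bit = 1 (so all 8 bits XOR to 0).

01011111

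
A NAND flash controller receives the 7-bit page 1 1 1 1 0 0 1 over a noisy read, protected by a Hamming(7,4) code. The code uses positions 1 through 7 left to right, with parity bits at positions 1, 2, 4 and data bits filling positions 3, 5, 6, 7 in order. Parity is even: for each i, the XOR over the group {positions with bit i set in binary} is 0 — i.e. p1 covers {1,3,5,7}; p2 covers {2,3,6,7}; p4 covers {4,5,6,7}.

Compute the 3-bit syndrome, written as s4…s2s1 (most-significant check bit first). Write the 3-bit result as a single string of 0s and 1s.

011

s1 (pos 1,3,5,7): 1⊕1⊕0⊕1 = 1
s2 (pos 2,3,6,7): 1⊕1⊕0⊕1 = 1
s4 (pos 4,5,6,7): 1⊕0⊕0⊕1 = 0
Syndrome s4…s1 = 011 → error at position 3.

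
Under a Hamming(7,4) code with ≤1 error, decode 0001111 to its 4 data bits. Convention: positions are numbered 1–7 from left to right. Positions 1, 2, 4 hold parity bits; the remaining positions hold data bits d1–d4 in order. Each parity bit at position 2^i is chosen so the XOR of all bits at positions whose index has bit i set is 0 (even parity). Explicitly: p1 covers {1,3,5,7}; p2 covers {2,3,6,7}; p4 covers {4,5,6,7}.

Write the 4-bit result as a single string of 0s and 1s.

s1 (pos 1,3,5,7): 0⊕0⊕1⊕1 = 0
s2 (pos 2,3,6,7): 0⊕0⊕1⊕1 = 0
s4 (pos 4,5,6,7): 1⊕1⊕1⊕1 = 0
Syndrome s4…s1 = 000 → no error.
Read data bits from positions 3,5,6,7: 0111

0111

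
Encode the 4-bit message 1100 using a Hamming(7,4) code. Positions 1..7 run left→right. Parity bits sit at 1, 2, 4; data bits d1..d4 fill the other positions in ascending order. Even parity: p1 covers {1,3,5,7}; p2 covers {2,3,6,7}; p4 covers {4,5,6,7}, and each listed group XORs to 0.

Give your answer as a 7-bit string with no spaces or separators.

0111100

Place data at non-parity positions: p1 p2 1 p4 1 0 0
p1 (pos 1,3,5,7): XOR of data positions = 1⊕1⊕0 = 0
p2 (pos 2,3,6,7): XOR of data positions = 1⊕0⊕0 = 1
p4 (pos 4,5,6,7): XOR of data positions = 1⊕0⊕0 = 1
Codeword: 0111100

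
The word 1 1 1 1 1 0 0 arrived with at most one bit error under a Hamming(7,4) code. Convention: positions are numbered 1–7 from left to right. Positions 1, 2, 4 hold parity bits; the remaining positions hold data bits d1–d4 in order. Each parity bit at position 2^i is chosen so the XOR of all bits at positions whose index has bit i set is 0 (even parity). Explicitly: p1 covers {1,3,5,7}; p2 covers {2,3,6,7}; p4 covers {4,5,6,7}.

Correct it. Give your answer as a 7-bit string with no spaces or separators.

s1 (pos 1,3,5,7): 1⊕1⊕1⊕0 = 1
s2 (pos 2,3,6,7): 1⊕1⊕0⊕0 = 0
s4 (pos 4,5,6,7): 1⊕1⊕0⊕0 = 0
Syndrome s4…s1 = 001 → error at position 1.
Flip position 1: 1111100 → 0111100

0111100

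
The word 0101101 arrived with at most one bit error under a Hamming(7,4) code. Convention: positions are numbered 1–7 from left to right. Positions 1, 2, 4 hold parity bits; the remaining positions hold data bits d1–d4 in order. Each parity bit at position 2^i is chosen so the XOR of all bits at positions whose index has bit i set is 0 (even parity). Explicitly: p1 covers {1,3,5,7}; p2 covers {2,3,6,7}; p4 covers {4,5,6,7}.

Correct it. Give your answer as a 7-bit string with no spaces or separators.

s1 (pos 1,3,5,7): 0⊕0⊕1⊕1 = 0
s2 (pos 2,3,6,7): 1⊕0⊕0⊕1 = 0
s4 (pos 4,5,6,7): 1⊕1⊕0⊕1 = 1
Syndrome s4…s1 = 100 → error at position 4.
Flip position 4: 0101101 → 0100101

0100101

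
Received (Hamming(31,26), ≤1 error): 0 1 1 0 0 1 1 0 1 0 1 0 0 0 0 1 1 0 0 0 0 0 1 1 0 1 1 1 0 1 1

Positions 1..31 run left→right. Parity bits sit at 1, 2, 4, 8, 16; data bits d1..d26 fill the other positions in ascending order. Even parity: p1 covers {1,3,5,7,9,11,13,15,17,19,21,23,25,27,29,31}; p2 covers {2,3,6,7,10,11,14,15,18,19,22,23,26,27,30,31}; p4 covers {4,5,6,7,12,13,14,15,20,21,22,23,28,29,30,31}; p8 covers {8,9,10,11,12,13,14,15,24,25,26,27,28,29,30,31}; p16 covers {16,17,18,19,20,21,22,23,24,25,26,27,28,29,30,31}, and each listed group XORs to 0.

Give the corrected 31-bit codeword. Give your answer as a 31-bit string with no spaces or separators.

s1 (pos 1,3,5,7,9,11,13,15,17,19,21,23,25,27,29,31): 0⊕1⊕0⊕1⊕1⊕1⊕0⊕0⊕1⊕0⊕0⊕1⊕0⊕1⊕0⊕1 = 0
s2 (pos 2,3,6,7,10,11,14,15,18,19,22,23,26,27,30,31): 1⊕1⊕1⊕1⊕0⊕1⊕0⊕0⊕0⊕0⊕0⊕1⊕1⊕1⊕1⊕1 = 0
s4 (pos 4,5,6,7,12,13,14,15,20,21,22,23,28,29,30,31): 0⊕0⊕1⊕1⊕0⊕0⊕0⊕0⊕0⊕0⊕0⊕1⊕1⊕0⊕1⊕1 = 0
s8 (pos 8,9,10,11,12,13,14,15,24,25,26,27,28,29,30,31): 0⊕1⊕0⊕1⊕0⊕0⊕0⊕0⊕1⊕0⊕1⊕1⊕1⊕0⊕1⊕1 = 0
s16 (pos 16,17,18,19,20,21,22,23,24,25,26,27,28,29,30,31): 1⊕1⊕0⊕0⊕0⊕0⊕0⊕1⊕1⊕0⊕1⊕1⊕1⊕0⊕1⊕1 = 1
Syndrome s16…s1 = 10000 → error at position 16.
Flip position 16: 0110011010100001100000110111011 → 0110011010100000100000110111011

0110011010100000100000110111011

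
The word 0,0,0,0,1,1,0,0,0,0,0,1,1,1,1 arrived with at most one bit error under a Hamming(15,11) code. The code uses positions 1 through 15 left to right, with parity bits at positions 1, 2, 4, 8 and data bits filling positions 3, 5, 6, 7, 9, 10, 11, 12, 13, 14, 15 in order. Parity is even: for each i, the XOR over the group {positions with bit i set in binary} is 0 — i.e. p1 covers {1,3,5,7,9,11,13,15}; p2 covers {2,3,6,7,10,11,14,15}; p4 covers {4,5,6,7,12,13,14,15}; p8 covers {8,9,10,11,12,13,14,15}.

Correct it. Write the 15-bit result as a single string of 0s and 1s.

s1 (pos 1,3,5,7,9,11,13,15): 0⊕0⊕1⊕0⊕0⊕0⊕1⊕1 = 1
s2 (pos 2,3,6,7,10,11,14,15): 0⊕0⊕1⊕0⊕0⊕0⊕1⊕1 = 1
s4 (pos 4,5,6,7,12,13,14,15): 0⊕1⊕1⊕0⊕1⊕1⊕1⊕1 = 0
s8 (pos 8,9,10,11,12,13,14,15): 0⊕0⊕0⊕0⊕1⊕1⊕1⊕1 = 0
Syndrome s8…s1 = 0011 → error at position 3.
Flip position 3: 000011000001111 → 001011000001111

001011000001111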